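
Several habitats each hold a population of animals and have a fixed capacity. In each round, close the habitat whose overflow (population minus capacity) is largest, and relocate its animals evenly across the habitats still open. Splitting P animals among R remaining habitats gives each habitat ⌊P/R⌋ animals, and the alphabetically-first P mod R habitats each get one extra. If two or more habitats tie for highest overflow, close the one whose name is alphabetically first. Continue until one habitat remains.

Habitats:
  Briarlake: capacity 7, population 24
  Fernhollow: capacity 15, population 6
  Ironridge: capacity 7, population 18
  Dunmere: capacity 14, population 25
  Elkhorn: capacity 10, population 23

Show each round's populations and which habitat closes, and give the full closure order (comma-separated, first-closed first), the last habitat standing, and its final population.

Round 1: Briarlake=24 Dunmere=25 Elkhorn=23 Fernhollow=6 Ironridge=18 → close Briarlake (overflow 17)
  24÷4 = 6 each, +1 to first 0
Round 2: Dunmere=31 Elkhorn=29 Fernhollow=12 Ironridge=24 → close Elkhorn (overflow 19)
  29÷3 = 9 each, +1 to first 2
Round 3: Dunmere=41 Fernhollow=22 Ironridge=33 → close Dunmere (overflow 27)
  41÷2 = 20 each, +1 to first 1
Round 4: Fernhollow=43 Ironridge=53 → close Ironridge (overflow 46)
  53÷1 = 53 each, +1 to first 0

Closure order: Briarlake, Elkhorn, Dunmere, Ironridge
Last habitat: Fernhollow with 96 animals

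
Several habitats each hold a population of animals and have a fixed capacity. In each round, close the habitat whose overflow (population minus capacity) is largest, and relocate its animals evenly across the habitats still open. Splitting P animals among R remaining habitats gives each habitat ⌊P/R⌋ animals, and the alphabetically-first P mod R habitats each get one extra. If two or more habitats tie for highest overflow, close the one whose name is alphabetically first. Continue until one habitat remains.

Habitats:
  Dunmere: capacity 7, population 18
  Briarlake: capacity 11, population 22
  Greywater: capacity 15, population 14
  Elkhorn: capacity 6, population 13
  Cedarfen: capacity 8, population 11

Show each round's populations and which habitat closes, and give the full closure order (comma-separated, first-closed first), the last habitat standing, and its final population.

Round 1: Briarlake=22 Cedarfen=11 Dunmere=18 Elkhorn=13 Greywater=14 → close Briarlake (overflow 11)
  22÷4 = 5 each, +1 to first 2
Round 2: Cedarfen=17 Dunmere=24 Elkhorn=18 Greywater=19 → close Dunmere (overflow 17)
  24÷3 = 8 each, +1 to first 0
Round 3: Cedarfen=25 Elkhorn=26 Greywater=27 → close Elkhorn (overflow 20)
  26÷2 = 13 each, +1 to first 0
Round 4: Cedarfen=38 Greywater=40 → close Cedarfen (overflow 30)
  38÷1 = 38 each, +1 to first 0

Closure order: Briarlake, Dunmere, Elkhorn, Cedarfen
Last habitat: Greywater with 78 animals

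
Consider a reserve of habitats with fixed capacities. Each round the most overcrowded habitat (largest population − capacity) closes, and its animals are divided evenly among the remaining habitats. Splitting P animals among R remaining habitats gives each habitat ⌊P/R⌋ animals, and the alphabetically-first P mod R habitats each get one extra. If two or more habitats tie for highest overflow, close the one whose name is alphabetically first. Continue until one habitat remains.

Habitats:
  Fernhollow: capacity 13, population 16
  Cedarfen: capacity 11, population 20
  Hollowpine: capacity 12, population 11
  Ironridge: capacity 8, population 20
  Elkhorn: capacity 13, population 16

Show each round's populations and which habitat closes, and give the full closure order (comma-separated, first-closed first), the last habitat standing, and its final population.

Closure order: Ironridge, Cedarfen, Elkhorn, Fernhollow
Last habitat: Hollowpine with 83 animals

Round 1: Cedarfen=20 Elkhorn=16 Fernhollow=16 Hollowpine=11 Ironridge=20 → close Ironridge (overflow 12)
  20÷4 = 5 each, +1 to first 0
Round 2: Cedarfen=25 Elkhorn=21 Fernhollow=21 Hollowpine=16 → close Cedarfen (overflow 14)
  25÷3 = 8 each, +1 to first 1
Round 3: Elkhorn=30 Fernhollow=29 Hollowpine=24 → close Elkhorn (overflow 17)
  30÷2 = 15 each, +1 to first 0
Round 4: Fernhollow=44 Hollowpine=39 → close Fernhollow (overflow 31)
  44÷1 = 44 each, +1 to first 0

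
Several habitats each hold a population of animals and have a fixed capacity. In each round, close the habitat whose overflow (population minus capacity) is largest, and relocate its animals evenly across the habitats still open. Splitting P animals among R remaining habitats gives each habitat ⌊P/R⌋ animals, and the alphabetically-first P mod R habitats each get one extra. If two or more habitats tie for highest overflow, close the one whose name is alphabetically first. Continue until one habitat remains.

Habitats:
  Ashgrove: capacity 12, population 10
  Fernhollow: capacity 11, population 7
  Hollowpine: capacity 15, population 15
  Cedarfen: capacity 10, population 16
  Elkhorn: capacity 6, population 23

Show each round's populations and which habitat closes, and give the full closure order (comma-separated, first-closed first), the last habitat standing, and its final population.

Closure order: Elkhorn, Cedarfen, Ashgrove, Hollowpine
Last habitat: Fernhollow with 71 animals

Round 1: Ashgrove=10 Cedarfen=16 Elkhorn=23 Fernhollow=7 Hollowpine=15 → close Elkhorn (overflow 17)
  23÷4 = 5 each, +1 to first 3
Round 2: Ashgrove=16 Cedarfen=22 Fernhollow=13 Hollowpine=20 → close Cedarfen (overflow 12)
  22÷3 = 7 each, +1 to first 1
Round 3: Ashgrove=24 Fernhollow=20 Hollowpine=27 → close Ashgrove (overflow 12)
  24÷2 = 12 each, +1 to first 0
Round 4: Fernhollow=32 Hollowpine=39 → close Hollowpine (overflow 24)
  39÷1 = 39 each, +1 to first 0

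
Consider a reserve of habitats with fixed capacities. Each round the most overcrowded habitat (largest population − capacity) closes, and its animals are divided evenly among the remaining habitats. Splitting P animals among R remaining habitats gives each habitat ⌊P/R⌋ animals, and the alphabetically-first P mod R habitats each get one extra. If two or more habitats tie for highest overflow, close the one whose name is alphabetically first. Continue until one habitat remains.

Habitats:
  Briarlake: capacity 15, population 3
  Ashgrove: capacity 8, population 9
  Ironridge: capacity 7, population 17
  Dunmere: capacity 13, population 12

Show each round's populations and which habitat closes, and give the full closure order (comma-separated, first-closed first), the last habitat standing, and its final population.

Closure order: Ironridge, Ashgrove, Dunmere
Last habitat: Briarlake with 41 animals

Round 1: Ashgrove=9 Briarlake=3 Dunmere=12 Ironridge=17 → close Ironridge (overflow 10)
  17÷3 = 5 each, +1 to first 2
Round 2: Ashgrove=15 Briarlake=9 Dunmere=17 → close Ashgrove (overflow 7)
  15÷2 = 7 each, +1 to first 1
Round 3: Briarlake=17 Dunmere=24 → close Dunmere (overflow 11)
  24÷1 = 24 each, +1 to first 0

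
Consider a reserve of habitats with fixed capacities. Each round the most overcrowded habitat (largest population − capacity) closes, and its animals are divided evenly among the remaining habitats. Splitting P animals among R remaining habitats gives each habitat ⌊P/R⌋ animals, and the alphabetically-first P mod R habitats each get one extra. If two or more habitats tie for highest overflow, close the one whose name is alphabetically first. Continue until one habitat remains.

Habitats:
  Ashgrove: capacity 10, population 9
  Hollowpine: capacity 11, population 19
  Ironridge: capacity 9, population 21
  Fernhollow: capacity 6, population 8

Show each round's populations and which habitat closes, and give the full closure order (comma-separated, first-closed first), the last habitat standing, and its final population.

Round 1: Ashgrove=9 Fernhollow=8 Hollowpine=19 Ironridge=21 → close Ironridge (overflow 12)
  21÷3 = 7 each, +1 to first 0
Round 2: Ashgrove=16 Fernhollow=15 Hollowpine=26 → close Hollowpine (overflow 15)
  26÷2 = 13 each, +1 to first 0
Round 3: Ashgrove=29 Fernhollow=28 → close Fernhollow (overflow 22)
  28÷1 = 28 each, +1 to first 0

Closure order: Ironridge, Hollowpine, Fernhollow
Last habitat: Ashgrove with 57 animals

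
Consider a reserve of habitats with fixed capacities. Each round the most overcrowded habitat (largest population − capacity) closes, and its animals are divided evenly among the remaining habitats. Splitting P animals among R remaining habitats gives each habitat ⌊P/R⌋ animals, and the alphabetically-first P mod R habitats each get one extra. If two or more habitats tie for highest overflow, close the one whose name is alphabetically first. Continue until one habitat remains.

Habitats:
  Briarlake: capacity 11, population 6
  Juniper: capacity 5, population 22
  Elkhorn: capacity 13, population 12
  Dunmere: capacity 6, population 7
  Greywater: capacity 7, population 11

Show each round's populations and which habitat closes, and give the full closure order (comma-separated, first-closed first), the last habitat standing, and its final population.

Closure order: Juniper, Greywater, Dunmere, Elkhorn
Last habitat: Briarlake with 58 animals

Round 1: Briarlake=6 Dunmere=7 Elkhorn=12 Greywater=11 Juniper=22 → close Juniper (overflow 17)
  22÷4 = 5 each, +1 to first 2
Round 2: Briarlake=12 Dunmere=13 Elkhorn=17 Greywater=16 → close Greywater (overflow 9)
  16÷3 = 5 each, +1 to first 1
Round 3: Briarlake=18 Dunmere=18 Elkhorn=22 → close Dunmere (overflow 12)
  18÷2 = 9 each, +1 to first 0
Round 4: Briarlake=27 Elkhorn=31 → close Elkhorn (overflow 18)
  31÷1 = 31 each, +1 to first 0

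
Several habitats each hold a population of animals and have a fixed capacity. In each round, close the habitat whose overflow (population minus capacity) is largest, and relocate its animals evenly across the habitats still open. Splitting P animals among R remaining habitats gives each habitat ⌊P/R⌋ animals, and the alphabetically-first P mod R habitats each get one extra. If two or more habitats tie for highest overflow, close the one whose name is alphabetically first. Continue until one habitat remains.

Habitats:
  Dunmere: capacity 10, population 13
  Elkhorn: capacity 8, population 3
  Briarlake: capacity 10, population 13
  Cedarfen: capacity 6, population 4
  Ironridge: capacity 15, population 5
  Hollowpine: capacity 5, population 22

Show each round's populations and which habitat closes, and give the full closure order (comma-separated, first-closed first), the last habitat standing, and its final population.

Closure order: Hollowpine, Briarlake, Dunmere, Cedarfen, Elkhorn
Last habitat: Ironridge with 60 animals

Round 1: Briarlake=13 Cedarfen=4 Dunmere=13 Elkhorn=3 Hollowpine=22 Ironridge=5 → close Hollowpine (overflow 17)
  22÷5 = 4 each, +1 to first 2
Round 2: Briarlake=18 Cedarfen=9 Dunmere=17 Elkhorn=7 Ironridge=9 → close Briarlake (overflow 8)
  18÷4 = 4 each, +1 to first 2
Round 3: Cedarfen=14 Dunmere=22 Elkhorn=11 Ironridge=13 → close Dunmere (overflow 12)
  22÷3 = 7 each, +1 to first 1
Round 4: Cedarfen=22 Elkhorn=18 Ironridge=20 → close Cedarfen (overflow 16)
  22÷2 = 11 each, +1 to first 0
Round 5: Elkhorn=29 Ironridge=31 → close Elkhorn (overflow 21)
  29÷1 = 29 each, +1 to first 0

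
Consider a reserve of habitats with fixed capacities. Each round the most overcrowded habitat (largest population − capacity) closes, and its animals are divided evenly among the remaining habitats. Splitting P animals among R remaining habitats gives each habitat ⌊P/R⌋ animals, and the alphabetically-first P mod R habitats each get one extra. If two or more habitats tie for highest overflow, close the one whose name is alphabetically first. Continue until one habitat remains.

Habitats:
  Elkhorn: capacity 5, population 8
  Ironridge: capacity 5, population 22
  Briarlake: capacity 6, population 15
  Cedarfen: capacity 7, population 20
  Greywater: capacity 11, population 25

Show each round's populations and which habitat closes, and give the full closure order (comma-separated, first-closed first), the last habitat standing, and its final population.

Round 1: Briarlake=15 Cedarfen=20 Elkhorn=8 Greywater=25 Ironridge=22 → close Ironridge (overflow 17)
  22÷4 = 5 each, +1 to first 2
Round 2: Briarlake=21 Cedarfen=26 Elkhorn=13 Greywater=30 → close Cedarfen (overflow 19)
  26÷3 = 8 each, +1 to first 2
Round 3: Briarlake=30 Elkhorn=22 Greywater=38 → close Greywater (overflow 27)
  38÷2 = 19 each, +1 to first 0
Round 4: Briarlake=49 Elkhorn=41 → close Briarlake (overflow 43)
  49÷1 = 49 each, +1 to first 0

Closure order: Ironridge, Cedarfen, Greywater, Briarlake
Last habitat: Elkhorn with 90 animals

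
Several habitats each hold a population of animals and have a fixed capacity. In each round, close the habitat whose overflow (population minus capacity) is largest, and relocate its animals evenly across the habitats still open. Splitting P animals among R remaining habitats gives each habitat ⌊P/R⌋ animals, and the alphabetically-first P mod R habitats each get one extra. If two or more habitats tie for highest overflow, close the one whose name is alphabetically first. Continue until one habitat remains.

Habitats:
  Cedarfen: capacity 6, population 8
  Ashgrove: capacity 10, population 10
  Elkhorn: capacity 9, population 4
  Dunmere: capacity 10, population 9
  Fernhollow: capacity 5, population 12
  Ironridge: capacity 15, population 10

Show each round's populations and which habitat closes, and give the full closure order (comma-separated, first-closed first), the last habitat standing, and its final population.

Closure order: Fernhollow, Cedarfen, Ashgrove, Dunmere, Elkhorn
Last habitat: Ironridge with 53 animals

Round 1: Ashgrove=10 Cedarfen=8 Dunmere=9 Elkhorn=4 Fernhollow=12 Ironridge=10 → close Fernhollow (overflow 7)
  12÷5 = 2 each, +1 to first 2
Round 2: Ashgrove=13 Cedarfen=11 Dunmere=11 Elkhorn=6 Ironridge=12 → close Cedarfen (overflow 5)
  11÷4 = 2 each, +1 to first 3
Round 3: Ashgrove=16 Dunmere=14 Elkhorn=9 Ironridge=14 → close Ashgrove (overflow 6)
  16÷3 = 5 each, +1 to first 1
Round 4: Dunmere=20 Elkhorn=14 Ironridge=19 → close Dunmere (overflow 10)
  20÷2 = 10 each, +1 to first 0
Round 5: Elkhorn=24 Ironridge=29 → close Elkhorn (overflow 15)
  24÷1 = 24 each, +1 to first 0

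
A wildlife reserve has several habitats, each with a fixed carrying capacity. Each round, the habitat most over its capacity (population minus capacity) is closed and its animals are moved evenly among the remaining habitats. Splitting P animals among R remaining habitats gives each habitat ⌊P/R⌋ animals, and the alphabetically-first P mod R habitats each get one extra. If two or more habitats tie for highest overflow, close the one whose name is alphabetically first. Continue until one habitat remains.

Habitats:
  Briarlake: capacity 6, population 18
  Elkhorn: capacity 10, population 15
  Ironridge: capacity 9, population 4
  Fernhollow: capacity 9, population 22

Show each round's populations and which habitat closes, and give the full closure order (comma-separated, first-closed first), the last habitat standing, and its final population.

Closure order: Fernhollow, Briarlake, Elkhorn
Last habitat: Ironridge with 59 animals

Round 1: Briarlake=18 Elkhorn=15 Fernhollow=22 Ironridge=4 → close Fernhollow (overflow 13)
  22÷3 = 7 each, +1 to first 1
Round 2: Briarlake=26 Elkhorn=22 Ironridge=11 → close Briarlake (overflow 20)
  26÷2 = 13 each, +1 to first 0
Round 3: Elkhorn=35 Ironridge=24 → close Elkhorn (overflow 25)
  35÷1 = 35 each, +1 to first 0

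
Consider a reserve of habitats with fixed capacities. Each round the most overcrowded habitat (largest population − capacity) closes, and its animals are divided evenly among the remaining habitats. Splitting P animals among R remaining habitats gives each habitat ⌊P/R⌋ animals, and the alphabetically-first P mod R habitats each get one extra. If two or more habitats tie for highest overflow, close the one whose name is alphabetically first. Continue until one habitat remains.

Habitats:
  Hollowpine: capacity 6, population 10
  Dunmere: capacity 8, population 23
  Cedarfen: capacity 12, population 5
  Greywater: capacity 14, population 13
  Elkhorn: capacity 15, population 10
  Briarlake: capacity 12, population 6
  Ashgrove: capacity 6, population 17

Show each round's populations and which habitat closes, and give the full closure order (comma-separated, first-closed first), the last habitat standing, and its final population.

Closure order: Dunmere, Ashgrove, Hollowpine, Greywater, Briarlake, Elkhorn
Last habitat: Cedarfen with 84 animals

Round 1: Ashgrove=17 Briarlake=6 Cedarfen=5 Dunmere=23 Elkhorn=10 Greywater=13 Hollowpine=10 → close Dunmere (overflow 15)
  23÷6 = 3 each, +1 to first 5
Round 2: Ashgrove=21 Briarlake=10 Cedarfen=9 Elkhorn=14 Greywater=17 Hollowpine=13 → close Ashgrove (overflow 15)
  21÷5 = 4 each, +1 to first 1
Round 3: Briarlake=15 Cedarfen=13 Elkhorn=18 Greywater=21 Hollowpine=17 → close Hollowpine (overflow 11)
  17÷4 = 4 each, +1 to first 1
Round 4: Briarlake=20 Cedarfen=17 Elkhorn=22 Greywater=25 → close Greywater (overflow 11)
  25÷3 = 8 each, +1 to first 1
Round 5: Briarlake=29 Cedarfen=25 Elkhorn=30 → close Briarlake (overflow 17)
  29÷2 = 14 each, +1 to first 1
Round 6: Cedarfen=40 Elkhorn=44 → close Elkhorn (overflow 29)
  44÷1 = 44 each, +1 to first 0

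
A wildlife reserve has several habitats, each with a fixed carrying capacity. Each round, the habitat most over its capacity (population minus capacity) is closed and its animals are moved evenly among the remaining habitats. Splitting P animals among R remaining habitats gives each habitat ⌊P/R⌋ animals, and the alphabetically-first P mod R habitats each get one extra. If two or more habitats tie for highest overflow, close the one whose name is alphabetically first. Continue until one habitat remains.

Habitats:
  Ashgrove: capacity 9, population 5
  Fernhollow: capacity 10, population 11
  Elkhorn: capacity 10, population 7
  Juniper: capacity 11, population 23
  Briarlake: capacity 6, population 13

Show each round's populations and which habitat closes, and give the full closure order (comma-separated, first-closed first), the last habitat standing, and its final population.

Closure order: Juniper, Briarlake, Fernhollow, Ashgrove
Last habitat: Elkhorn with 59 animals

Round 1: Ashgrove=5 Briarlake=13 Elkhorn=7 Fernhollow=11 Juniper=23 → close Juniper (overflow 12)
  23÷4 = 5 each, +1 to first 3
Round 2: Ashgrove=11 Briarlake=19 Elkhorn=13 Fernhollow=16 → close Briarlake (overflow 13)
  19÷3 = 6 each, +1 to first 1
Round 3: Ashgrove=18 Elkhorn=19 Fernhollow=22 → close Fernhollow (overflow 12)
  22÷2 = 11 each, +1 to first 0
Round 4: Ashgrove=29 Elkhorn=30 → close Ashgrove (overflow 20)
  29÷1 = 29 each, +1 to first 0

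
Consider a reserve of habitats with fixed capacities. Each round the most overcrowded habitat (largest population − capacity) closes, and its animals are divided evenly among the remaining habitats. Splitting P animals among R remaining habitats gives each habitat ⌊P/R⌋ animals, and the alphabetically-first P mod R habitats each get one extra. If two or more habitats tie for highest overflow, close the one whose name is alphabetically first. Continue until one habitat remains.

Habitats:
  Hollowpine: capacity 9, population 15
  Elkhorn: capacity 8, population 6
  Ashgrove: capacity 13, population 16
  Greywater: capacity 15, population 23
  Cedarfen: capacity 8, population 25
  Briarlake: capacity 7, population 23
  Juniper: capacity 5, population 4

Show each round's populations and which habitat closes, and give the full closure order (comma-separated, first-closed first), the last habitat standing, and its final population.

Round 1: Ashgrove=16 Briarlake=23 Cedarfen=25 Elkhorn=6 Greywater=23 Hollowpine=15 Juniper=4 → close Cedarfen (overflow 17)
  25÷6 = 4 each, +1 to first 1
Round 2: Ashgrove=21 Briarlake=27 Elkhorn=10 Greywater=27 Hollowpine=19 Juniper=8 → close Briarlake (overflow 20)
  27÷5 = 5 each, +1 to first 2
Round 3: Ashgrove=27 Elkhorn=16 Greywater=32 Hollowpine=24 Juniper=13 → close Greywater (overflow 17)
  32÷4 = 8 each, +1 to first 0
Round 4: Ashgrove=35 Elkhorn=24 Hollowpine=32 Juniper=21 → close Hollowpine (overflow 23)
  32÷3 = 10 each, +1 to first 2
Round 5: Ashgrove=46 Elkhorn=35 Juniper=31 → close Ashgrove (overflow 33)
  46÷2 = 23 each, +1 to first 0
Round 6: Elkhorn=58 Juniper=54 → close Elkhorn (overflow 50)
  58÷1 = 58 each, +1 to first 0

Closure order: Cedarfen, Briarlake, Greywater, Hollowpine, Ashgrove, Elkhorn
Last habitat: Juniper with 112 animals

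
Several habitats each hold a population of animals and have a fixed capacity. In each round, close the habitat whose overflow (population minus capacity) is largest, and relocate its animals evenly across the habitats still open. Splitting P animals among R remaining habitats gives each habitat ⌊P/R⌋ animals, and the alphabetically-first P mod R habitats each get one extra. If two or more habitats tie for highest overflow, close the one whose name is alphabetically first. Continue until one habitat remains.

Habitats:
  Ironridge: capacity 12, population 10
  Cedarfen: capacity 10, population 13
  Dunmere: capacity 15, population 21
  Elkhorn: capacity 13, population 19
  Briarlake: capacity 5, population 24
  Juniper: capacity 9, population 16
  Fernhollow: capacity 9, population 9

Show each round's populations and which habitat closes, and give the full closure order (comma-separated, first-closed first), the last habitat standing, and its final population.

Round 1: Briarlake=24 Cedarfen=13 Dunmere=21 Elkhorn=19 Fernhollow=9 Ironridge=10 Juniper=16 → close Briarlake (overflow 19)
  24÷6 = 4 each, +1 to first 0
Round 2: Cedarfen=17 Dunmere=25 Elkhorn=23 Fernhollow=13 Ironridge=14 Juniper=20 → close Juniper (overflow 11)
  20÷5 = 4 each, +1 to first 0
Round 3: Cedarfen=21 Dunmere=29 Elkhorn=27 Fernhollow=17 Ironridge=18 → close Dunmere (overflow 14)
  29÷4 = 7 each, +1 to first 1
Round 4: Cedarfen=29 Elkhorn=34 Fernhollow=24 Ironridge=25 → close Elkhorn (overflow 21)
  34÷3 = 11 each, +1 to first 1
Round 5: Cedarfen=41 Fernhollow=35 Ironridge=36 → close Cedarfen (overflow 31)
  41÷2 = 20 each, +1 to first 1
Round 6: Fernhollow=56 Ironridge=56 → close Fernhollow (overflow 47)
  56÷1 = 56 each, +1 to first 0

Closure order: Briarlake, Juniper, Dunmere, Elkhorn, Cedarfen, Fernhollow
Last habitat: Ironridge with 112 animals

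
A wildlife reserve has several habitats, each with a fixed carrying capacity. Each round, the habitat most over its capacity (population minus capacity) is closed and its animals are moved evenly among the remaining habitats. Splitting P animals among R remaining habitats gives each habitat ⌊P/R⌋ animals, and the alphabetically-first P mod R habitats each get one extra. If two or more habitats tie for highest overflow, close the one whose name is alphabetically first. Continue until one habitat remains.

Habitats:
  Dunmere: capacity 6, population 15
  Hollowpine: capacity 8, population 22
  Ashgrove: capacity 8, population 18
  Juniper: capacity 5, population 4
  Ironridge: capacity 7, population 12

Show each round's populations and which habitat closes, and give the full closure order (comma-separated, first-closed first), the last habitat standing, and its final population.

Round 1: Ashgrove=18 Dunmere=15 Hollowpine=22 Ironridge=12 Juniper=4 → close Hollowpine (overflow 14)
  22÷4 = 5 each, +1 to first 2
Round 2: Ashgrove=24 Dunmere=21 Ironridge=17 Juniper=9 → close Ashgrove (overflow 16)
  24÷3 = 8 each, +1 to first 0
Round 3: Dunmere=29 Ironridge=25 Juniper=17 → close Dunmere (overflow 23)
  29÷2 = 14 each, +1 to first 1
Round 4: Ironridge=40 Juniper=31 → close Ironridge (overflow 33)
  40÷1 = 40 each, +1 to first 0

Closure order: Hollowpine, Ashgrove, Dunmere, Ironridge
Last habitat: Juniper with 71 animals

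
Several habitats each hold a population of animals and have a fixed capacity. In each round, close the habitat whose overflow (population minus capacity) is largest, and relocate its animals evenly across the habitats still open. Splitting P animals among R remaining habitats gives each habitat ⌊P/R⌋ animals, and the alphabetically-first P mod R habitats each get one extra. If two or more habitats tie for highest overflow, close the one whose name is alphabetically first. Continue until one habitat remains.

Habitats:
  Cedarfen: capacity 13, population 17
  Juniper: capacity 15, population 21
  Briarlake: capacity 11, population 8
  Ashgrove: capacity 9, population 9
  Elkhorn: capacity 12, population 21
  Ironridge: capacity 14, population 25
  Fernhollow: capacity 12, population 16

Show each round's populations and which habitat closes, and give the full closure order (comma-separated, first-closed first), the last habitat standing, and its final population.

Round 1: Ashgrove=9 Briarlake=8 Cedarfen=17 Elkhorn=21 Fernhollow=16 Ironridge=25 Juniper=21 → close Ironridge (overflow 11)
  25÷6 = 4 each, +1 to first 1
Round 2: Ashgrove=14 Briarlake=12 Cedarfen=21 Elkhorn=25 Fernhollow=20 Juniper=25 → close Elkhorn (overflow 13)
  25÷5 = 5 each, +1 to first 0
Round 3: Ashgrove=19 Briarlake=17 Cedarfen=26 Fernhollow=25 Juniper=30 → close Juniper (overflow 15)
  30÷4 = 7 each, +1 to first 2
Round 4: Ashgrove=27 Briarlake=25 Cedarfen=33 Fernhollow=32 → close Cedarfen (overflow 20)
  33÷3 = 11 each, +1 to first 0
Round 5: Ashgrove=38 Briarlake=36 Fernhollow=43 → close Fernhollow (overflow 31)
  43÷2 = 21 each, +1 to first 1
Round 6: Ashgrove=60 Briarlake=57 → close Ashgrove (overflow 51)
  60÷1 = 60 each, +1 to first 0

Closure order: Ironridge, Elkhorn, Juniper, Cedarfen, Fernhollow, Ashgrove
Last habitat: Briarlake with 117 animals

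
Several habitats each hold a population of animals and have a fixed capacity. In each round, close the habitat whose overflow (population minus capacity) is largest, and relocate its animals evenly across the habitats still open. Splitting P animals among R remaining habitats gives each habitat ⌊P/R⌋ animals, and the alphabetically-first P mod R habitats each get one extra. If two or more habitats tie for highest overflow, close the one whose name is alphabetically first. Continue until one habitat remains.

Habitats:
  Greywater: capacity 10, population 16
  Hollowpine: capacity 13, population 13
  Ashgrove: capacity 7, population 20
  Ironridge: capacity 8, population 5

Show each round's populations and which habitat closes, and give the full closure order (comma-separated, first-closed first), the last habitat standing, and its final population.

Closure order: Ashgrove, Greywater, Hollowpine
Last habitat: Ironridge with 54 animals

Round 1: Ashgrove=20 Greywater=16 Hollowpine=13 Ironridge=5 → close Ashgrove (overflow 13)
  20÷3 = 6 each, +1 to first 2
Round 2: Greywater=23 Hollowpine=20 Ironridge=11 → close Greywater (overflow 13)
  23÷2 = 11 each, +1 to first 1
Round 3: Hollowpine=32 Ironridge=22 → close Hollowpine (overflow 19)
  32÷1 = 32 each, +1 to first 0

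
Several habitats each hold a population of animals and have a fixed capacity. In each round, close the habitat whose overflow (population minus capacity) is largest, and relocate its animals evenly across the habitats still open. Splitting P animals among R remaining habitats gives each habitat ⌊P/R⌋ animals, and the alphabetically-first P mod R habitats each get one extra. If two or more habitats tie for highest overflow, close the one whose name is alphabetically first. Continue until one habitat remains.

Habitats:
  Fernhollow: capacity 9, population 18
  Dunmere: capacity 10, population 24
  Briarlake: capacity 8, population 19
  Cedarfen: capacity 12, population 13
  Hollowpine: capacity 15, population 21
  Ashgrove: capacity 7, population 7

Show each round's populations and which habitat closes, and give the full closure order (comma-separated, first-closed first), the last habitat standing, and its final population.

Closure order: Dunmere, Briarlake, Fernhollow, Hollowpine, Cedarfen
Last habitat: Ashgrove with 102 animals

Round 1: Ashgrove=7 Briarlake=19 Cedarfen=13 Dunmere=24 Fernhollow=18 Hollowpine=21 → close Dunmere (overflow 14)
  24÷5 = 4 each, +1 to first 4
Round 2: Ashgrove=12 Briarlake=24 Cedarfen=18 Fernhollow=23 Hollowpine=25 → close Briarlake (overflow 16)
  24÷4 = 6 each, +1 to first 0
Round 3: Ashgrove=18 Cedarfen=24 Fernhollow=29 Hollowpine=31 → close Fernhollow (overflow 20)
  29÷3 = 9 each, +1 to first 2
Round 4: Ashgrove=28 Cedarfen=34 Hollowpine=40 → close Hollowpine (overflow 25)
  40÷2 = 20 each, +1 to first 0
Round 5: Ashgrove=48 Cedarfen=54 → close Cedarfen (overflow 42)
  54÷1 = 54 each, +1 to first 0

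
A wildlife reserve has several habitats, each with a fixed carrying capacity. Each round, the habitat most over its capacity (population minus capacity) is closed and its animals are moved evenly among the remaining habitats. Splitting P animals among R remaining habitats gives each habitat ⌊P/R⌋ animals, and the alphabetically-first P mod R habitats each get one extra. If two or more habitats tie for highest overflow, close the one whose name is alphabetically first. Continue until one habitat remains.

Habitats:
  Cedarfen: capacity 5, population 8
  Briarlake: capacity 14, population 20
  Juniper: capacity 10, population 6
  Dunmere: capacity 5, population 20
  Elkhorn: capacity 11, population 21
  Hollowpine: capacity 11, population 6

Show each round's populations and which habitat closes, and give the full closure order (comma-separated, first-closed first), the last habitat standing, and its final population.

Round 1: Briarlake=20 Cedarfen=8 Dunmere=20 Elkhorn=21 Hollowpine=6 Juniper=6 → close Dunmere (overflow 15)
  20÷5 = 4 each, +1 to first 0
Round 2: Briarlake=24 Cedarfen=12 Elkhorn=25 Hollowpine=10 Juniper=10 → close Elkhorn (overflow 14)
  25÷4 = 6 each, +1 to first 1
Round 3: Briarlake=31 Cedarfen=18 Hollowpine=16 Juniper=16 → close Briarlake (overflow 17)
  31÷3 = 10 each, +1 to first 1
Round 4: Cedarfen=29 Hollowpine=26 Juniper=26 → close Cedarfen (overflow 24)
  29÷2 = 14 each, +1 to first 1
Round 5: Hollowpine=41 Juniper=40 → close Hollowpine (overflow 30)
  41÷1 = 41 each, +1 to first 0

Closure order: Dunmere, Elkhorn, Briarlake, Cedarfen, Hollowpine
Last habitat: Juniper with 81 animals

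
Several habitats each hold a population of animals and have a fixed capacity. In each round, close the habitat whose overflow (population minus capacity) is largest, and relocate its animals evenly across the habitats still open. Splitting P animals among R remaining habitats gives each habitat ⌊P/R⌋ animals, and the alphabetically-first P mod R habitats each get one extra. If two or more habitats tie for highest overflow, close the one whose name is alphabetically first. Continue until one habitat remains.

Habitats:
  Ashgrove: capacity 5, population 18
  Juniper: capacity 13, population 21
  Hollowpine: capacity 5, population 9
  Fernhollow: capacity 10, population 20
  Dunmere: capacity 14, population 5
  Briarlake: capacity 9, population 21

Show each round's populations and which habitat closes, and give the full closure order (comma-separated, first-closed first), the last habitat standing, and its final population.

Round 1: Ashgrove=18 Briarlake=21 Dunmere=5 Fernhollow=20 Hollowpine=9 Juniper=21 → close Ashgrove (overflow 13)
  18÷5 = 3 each, +1 to first 3
Round 2: Briarlake=25 Dunmere=9 Fernhollow=24 Hollowpine=12 Juniper=24 → close Briarlake (overflow 16)
  25÷4 = 6 each, +1 to first 1
Round 3: Dunmere=16 Fernhollow=30 Hollowpine=18 Juniper=30 → close Fernhollow (overflow 20)
  30÷3 = 10 each, +1 to first 0
Round 4: Dunmere=26 Hollowpine=28 Juniper=40 → close Juniper (overflow 27)
  40÷2 = 20 each, +1 to first 0
Round 5: Dunmere=46 Hollowpine=48 → close Hollowpine (overflow 43)
  48÷1 = 48 each, +1 to first 0

Closure order: Ashgrove, Briarlake, Fernhollow, Juniper, Hollowpine
Last habitat: Dunmere with 94 animals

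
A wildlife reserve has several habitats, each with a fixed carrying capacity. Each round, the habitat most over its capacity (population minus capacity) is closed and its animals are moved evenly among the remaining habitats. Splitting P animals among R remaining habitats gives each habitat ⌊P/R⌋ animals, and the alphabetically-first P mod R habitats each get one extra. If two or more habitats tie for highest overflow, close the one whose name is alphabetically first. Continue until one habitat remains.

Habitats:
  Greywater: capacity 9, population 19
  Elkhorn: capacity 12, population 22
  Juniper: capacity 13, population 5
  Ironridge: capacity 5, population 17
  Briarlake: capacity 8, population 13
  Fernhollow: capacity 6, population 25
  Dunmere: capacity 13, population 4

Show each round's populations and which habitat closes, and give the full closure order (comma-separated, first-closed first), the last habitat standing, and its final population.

Closure order: Fernhollow, Ironridge, Elkhorn, Greywater, Briarlake, Dunmere
Last habitat: Juniper with 105 animals

Round 1: Briarlake=13 Dunmere=4 Elkhorn=22 Fernhollow=25 Greywater=19 Ironridge=17 Juniper=5 → close Fernhollow (overflow 19)
  25÷6 = 4 each, +1 to first 1
Round 2: Briarlake=18 Dunmere=8 Elkhorn=26 Greywater=23 Ironridge=21 Juniper=9 → close Ironridge (overflow 16)
  21÷5 = 4 each, +1 to first 1
Round 3: Briarlake=23 Dunmere=12 Elkhorn=30 Greywater=27 Juniper=13 → close Elkhorn (overflow 18)
  30÷4 = 7 each, +1 to first 2
Round 4: Briarlake=31 Dunmere=20 Greywater=34 Juniper=20 → close Greywater (overflow 25)
  34÷3 = 11 each, +1 to first 1
Round 5: Briarlake=43 Dunmere=31 Juniper=31 → close Briarlake (overflow 35)
  43÷2 = 21 each, +1 to first 1
Round 6: Dunmere=53 Juniper=52 → close Dunmere (overflow 40)
  53÷1 = 53 each, +1 to first 0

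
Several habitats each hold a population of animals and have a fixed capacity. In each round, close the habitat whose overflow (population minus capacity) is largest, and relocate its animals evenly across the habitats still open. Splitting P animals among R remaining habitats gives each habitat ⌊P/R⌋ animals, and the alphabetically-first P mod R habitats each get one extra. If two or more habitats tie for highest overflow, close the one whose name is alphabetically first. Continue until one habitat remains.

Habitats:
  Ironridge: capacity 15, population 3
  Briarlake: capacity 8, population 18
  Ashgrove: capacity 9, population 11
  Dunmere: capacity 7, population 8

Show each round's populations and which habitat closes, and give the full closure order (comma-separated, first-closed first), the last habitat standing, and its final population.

Closure order: Briarlake, Ashgrove, Dunmere
Last habitat: Ironridge with 40 animals

Round 1: Ashgrove=11 Briarlake=18 Dunmere=8 Ironridge=3 → close Briarlake (overflow 10)
  18÷3 = 6 each, +1 to first 0
Round 2: Ashgrove=17 Dunmere=14 Ironridge=9 → close Ashgrove (overflow 8)
  17÷2 = 8 each, +1 to first 1
Round 3: Dunmere=23 Ironridge=17 → close Dunmere (overflow 16)
  23÷1 = 23 each, +1 to first 0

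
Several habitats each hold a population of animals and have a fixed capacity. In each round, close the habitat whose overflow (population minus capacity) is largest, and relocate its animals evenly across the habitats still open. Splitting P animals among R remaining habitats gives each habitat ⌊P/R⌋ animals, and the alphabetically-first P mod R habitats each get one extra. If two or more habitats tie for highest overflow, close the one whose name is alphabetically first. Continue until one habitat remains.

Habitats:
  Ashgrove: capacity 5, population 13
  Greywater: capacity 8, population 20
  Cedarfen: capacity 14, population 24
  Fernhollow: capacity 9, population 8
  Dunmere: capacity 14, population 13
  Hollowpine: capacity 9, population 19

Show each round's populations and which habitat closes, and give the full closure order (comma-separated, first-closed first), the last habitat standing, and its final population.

Closure order: Greywater, Cedarfen, Hollowpine, Ashgrove, Dunmere
Last habitat: Fernhollow with 97 animals

Round 1: Ashgrove=13 Cedarfen=24 Dunmere=13 Fernhollow=8 Greywater=20 Hollowpine=19 → close Greywater (overflow 12)
  20÷5 = 4 each, +1 to first 0
Round 2: Ashgrove=17 Cedarfen=28 Dunmere=17 Fernhollow=12 Hollowpine=23 → close Cedarfen (overflow 14)
  28÷4 = 7 each, +1 to first 0
Round 3: Ashgrove=24 Dunmere=24 Fernhollow=19 Hollowpine=30 → close Hollowpine (overflow 21)
  30÷3 = 10 each, +1 to first 0
Round 4: Ashgrove=34 Dunmere=34 Fernhollow=29 → close Ashgrove (overflow 29)
  34÷2 = 17 each, +1 to first 0
Round 5: Dunmere=51 Fernhollow=46 → close Dunmere (overflow 37)
  51÷1 = 51 each, +1 to first 0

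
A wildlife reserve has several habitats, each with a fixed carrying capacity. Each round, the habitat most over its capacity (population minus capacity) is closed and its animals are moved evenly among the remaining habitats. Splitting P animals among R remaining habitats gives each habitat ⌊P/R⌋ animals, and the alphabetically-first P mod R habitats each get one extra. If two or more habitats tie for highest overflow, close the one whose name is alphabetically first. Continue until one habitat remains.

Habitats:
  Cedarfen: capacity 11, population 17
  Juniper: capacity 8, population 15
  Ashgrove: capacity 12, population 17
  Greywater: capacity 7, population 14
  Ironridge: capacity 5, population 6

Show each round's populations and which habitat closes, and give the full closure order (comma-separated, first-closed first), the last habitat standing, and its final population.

Round 1: Ashgrove=17 Cedarfen=17 Greywater=14 Ironridge=6 Juniper=15 → close Greywater (overflow 7)
  14÷4 = 3 each, +1 to first 2
Round 2: Ashgrove=21 Cedarfen=21 Ironridge=9 Juniper=18 → close Cedarfen (overflow 10)
  21÷3 = 7 each, +1 to first 0
Round 3: Ashgrove=28 Ironridge=16 Juniper=25 → close Juniper (overflow 17)
  25÷2 = 12 each, +1 to first 1
Round 4: Ashgrove=41 Ironridge=28 → close Ashgrove (overflow 29)
  41÷1 = 41 each, +1 to first 0

Closure order: Greywater, Cedarfen, Juniper, Ashgrove
Last habitat: Ironridge with 69 animals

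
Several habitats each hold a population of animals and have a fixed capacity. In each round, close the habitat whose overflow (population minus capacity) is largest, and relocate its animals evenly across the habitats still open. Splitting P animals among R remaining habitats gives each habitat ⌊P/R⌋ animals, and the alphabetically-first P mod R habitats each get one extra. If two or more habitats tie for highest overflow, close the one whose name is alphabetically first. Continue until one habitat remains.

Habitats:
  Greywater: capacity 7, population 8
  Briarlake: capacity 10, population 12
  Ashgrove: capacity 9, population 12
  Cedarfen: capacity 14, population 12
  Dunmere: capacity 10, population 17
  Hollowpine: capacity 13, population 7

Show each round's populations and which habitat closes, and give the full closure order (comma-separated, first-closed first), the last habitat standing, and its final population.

Round 1: Ashgrove=12 Briarlake=12 Cedarfen=12 Dunmere=17 Greywater=8 Hollowpine=7 → close Dunmere (overflow 7)
  17÷5 = 3 each, +1 to first 2
Round 2: Ashgrove=16 Briarlake=16 Cedarfen=15 Greywater=11 Hollowpine=10 → close Ashgrove (overflow 7)
  16÷4 = 4 each, +1 to first 0
Round 3: Briarlake=20 Cedarfen=19 Greywater=15 Hollowpine=14 → close Briarlake (overflow 10)
  20÷3 = 6 each, +1 to first 2
Round 4: Cedarfen=26 Greywater=22 Hollowpine=20 → close Greywater (overflow 15)
  22÷2 = 11 each, +1 to first 0
Round 5: Cedarfen=37 Hollowpine=31 → close Cedarfen (overflow 23)
  37÷1 = 37 each, +1 to first 0

Closure order: Dunmere, Ashgrove, Briarlake, Greywater, Cedarfen
Last habitat: Hollowpine with 68 animals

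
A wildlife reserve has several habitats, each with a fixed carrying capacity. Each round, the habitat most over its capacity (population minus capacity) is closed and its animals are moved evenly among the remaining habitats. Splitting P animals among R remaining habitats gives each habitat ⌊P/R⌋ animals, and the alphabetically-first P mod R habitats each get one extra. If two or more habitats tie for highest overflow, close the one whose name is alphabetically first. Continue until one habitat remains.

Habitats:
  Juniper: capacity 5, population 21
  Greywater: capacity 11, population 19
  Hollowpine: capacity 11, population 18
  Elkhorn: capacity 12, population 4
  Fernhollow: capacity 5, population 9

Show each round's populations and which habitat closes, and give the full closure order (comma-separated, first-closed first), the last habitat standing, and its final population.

Closure order: Juniper, Greywater, Hollowpine, Fernhollow
Last habitat: Elkhorn with 71 animals

Round 1: Elkhorn=4 Fernhollow=9 Greywater=19 Hollowpine=18 Juniper=21 → close Juniper (overflow 16)
  21÷4 = 5 each, +1 to first 1
Round 2: Elkhorn=10 Fernhollow=14 Greywater=24 Hollowpine=23 → close Greywater (overflow 13)
  24÷3 = 8 each, +1 to first 0
Round 3: Elkhorn=18 Fernhollow=22 Hollowpine=31 → close Hollowpine (overflow 20)
  31÷2 = 15 each, +1 to first 1
Round 4: Elkhorn=34 Fernhollow=37 → close Fernhollow (overflow 32)
  37÷1 = 37 each, +1 to first 0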